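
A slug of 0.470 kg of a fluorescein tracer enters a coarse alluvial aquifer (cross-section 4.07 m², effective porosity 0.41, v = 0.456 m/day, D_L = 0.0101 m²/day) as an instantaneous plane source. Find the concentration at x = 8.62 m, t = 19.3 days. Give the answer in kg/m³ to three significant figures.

0.173 kg/m³

For an instantaneous plane source, C(x,t) = M/(n_e·A·√(4πDt)) · exp(−(x−vt)²/(4Dt)), with n_e·A the pore (flow) area.
Plume center vt = 0.456 × 19.3 = 8.8008 m, so the well at 8.62 m is 0.1808 m upgradient of the peak.
√(4πDt) = 1.565 m, giving peak height M/(n_e·A·√(4πDt)) = 0.470/(0.41 × 4.07 × 1.565) = 0.1800 kg/m³.
(x−vt)²/(4Dt) = (-0.1808)²/(4 × 0.0101 × 19.3) = 0.04192; exp(−0.04192) = 0.9589.
C = 0.1800 × 0.9589 = 0.173 kg/m³.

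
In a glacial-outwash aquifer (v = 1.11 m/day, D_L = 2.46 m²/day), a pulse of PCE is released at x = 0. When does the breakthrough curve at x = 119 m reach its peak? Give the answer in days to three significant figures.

For the 1D instantaneous-source solution, setting ∂C/∂t = 0 at fixed x gives v²t² + 2Dt − x² = 0, so t = (√(D² + v²x²) − D)/v².
√(D² + v²x²) = √(2.46² + 1.11² × 119²) = 132.1; v² = 1.2321.
t = (132.1 − 2.46)/1.2321 = 105 days (vs. the pure-advection estimate x/v = 107 d).

105 days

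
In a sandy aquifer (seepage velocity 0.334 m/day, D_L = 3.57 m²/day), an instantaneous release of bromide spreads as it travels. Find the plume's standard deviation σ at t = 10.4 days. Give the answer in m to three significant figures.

Dispersive spreading gives a Gaussian with σ² = 2Dt; advection only shifts the center.
σ = √(2 × 3.57 × 10.4) = 8.62 m.

8.62 m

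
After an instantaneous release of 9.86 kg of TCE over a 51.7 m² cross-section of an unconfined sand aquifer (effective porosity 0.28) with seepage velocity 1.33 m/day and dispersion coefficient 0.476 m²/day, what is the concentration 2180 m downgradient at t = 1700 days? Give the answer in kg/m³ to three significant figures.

For an instantaneous plane source, C(x,t) = M/(n_e·A·√(4πDt)) · exp(−(x−vt)²/(4Dt)), with n_e·A the pore (flow) area.
Plume center vt = 1.33 × 1700 = 2261 m, so the well at 2180 m is 81 m upgradient of the peak.
√(4πDt) = 100.8 m, giving peak height M/(n_e·A·√(4πDt)) = 9.86/(0.28 × 51.7 × 100.8) = 0.006757 kg/m³.
(x−vt)²/(4Dt) = (-81)²/(4 × 0.476 × 1700) = 2.027; exp(−2.027) = 0.1317.
C = 0.006757 × 0.1317 = 0.000890 kg/m³.

0.000890 kg/m³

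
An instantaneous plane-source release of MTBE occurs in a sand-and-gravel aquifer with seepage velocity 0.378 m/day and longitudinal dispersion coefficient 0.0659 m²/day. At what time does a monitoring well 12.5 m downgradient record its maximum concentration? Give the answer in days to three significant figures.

For the 1D instantaneous-source solution, setting ∂C/∂t = 0 at fixed x gives v²t² + 2Dt − x² = 0, so t = (√(D² + v²x²) − D)/v².
√(D² + v²x²) = √(0.0659² + 0.378² × 12.5²) = 4.725; v² = 0.142884.
t = (4.725 − 0.0659)/0.142884 = 32.6 days (vs. the pure-advection estimate x/v = 33.1 d).

32.6 days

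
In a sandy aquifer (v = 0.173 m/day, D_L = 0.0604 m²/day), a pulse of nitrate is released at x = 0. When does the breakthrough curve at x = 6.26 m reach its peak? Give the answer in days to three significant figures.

34.2 days

For the 1D instantaneous-source solution, setting ∂C/∂t = 0 at fixed x gives v²t² + 2Dt − x² = 0, so t = (√(D² + v²x²) − D)/v².
√(D² + v²x²) = √(0.0604² + 0.173² × 6.26²) = 1.085; v² = 0.029929.
t = (1.085 − 0.0604)/0.029929 = 34.2 days (vs. the pure-advection estimate x/v = 36.2 d).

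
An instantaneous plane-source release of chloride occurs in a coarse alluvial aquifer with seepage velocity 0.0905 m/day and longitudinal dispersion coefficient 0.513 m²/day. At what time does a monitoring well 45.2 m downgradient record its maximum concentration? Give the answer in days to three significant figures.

For the 1D instantaneous-source solution, setting ∂C/∂t = 0 at fixed x gives v²t² + 2Dt − x² = 0, so t = (√(D² + v²x²) − D)/v².
√(D² + v²x²) = √(0.513² + 0.0905² × 45.2²) = 4.123; v² = 0.00819025.
t = (4.123 − 0.513)/0.00819025 = 441 days (vs. the pure-advection estimate x/v = 499 d).

441 days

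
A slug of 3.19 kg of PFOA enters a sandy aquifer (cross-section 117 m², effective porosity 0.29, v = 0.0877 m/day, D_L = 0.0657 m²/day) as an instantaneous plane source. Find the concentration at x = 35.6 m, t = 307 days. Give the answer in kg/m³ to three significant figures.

For an instantaneous plane source, C(x,t) = M/(n_e·A·√(4πDt)) · exp(−(x−vt)²/(4Dt)), with n_e·A the pore (flow) area.
Plume center vt = 0.0877 × 307 = 26.9239 m, so the well at 35.6 m is 8.6761 m downgradient of the peak.
√(4πDt) = 15.92 m, giving peak height M/(n_e·A·√(4πDt)) = 3.19/(0.29 × 117 × 15.92) = 0.005906 kg/m³.
(x−vt)²/(4Dt) = (8.6761)²/(4 × 0.0657 × 307) = 0.9330; exp(−0.9330) = 0.3934.
C = 0.005906 × 0.3934 = 0.00232 kg/m³.

0.00232 kg/m³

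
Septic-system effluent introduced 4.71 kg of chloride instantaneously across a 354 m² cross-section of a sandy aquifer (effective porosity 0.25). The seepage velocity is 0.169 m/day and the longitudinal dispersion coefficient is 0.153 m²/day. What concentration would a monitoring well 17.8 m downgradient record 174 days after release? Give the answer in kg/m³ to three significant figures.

0.000821 kg/m³

For an instantaneous plane source, C(x,t) = M/(n_e·A·√(4πDt)) · exp(−(x−vt)²/(4Dt)), with n_e·A the pore (flow) area.
Plume center vt = 0.169 × 174 = 29.406 m, so the well at 17.8 m is 11.606 m upgradient of the peak.
√(4πDt) = 18.29 m, giving peak height M/(n_e·A·√(4πDt)) = 4.71/(0.25 × 354 × 18.29) = 0.002910 kg/m³.
(x−vt)²/(4Dt) = (-11.606)²/(4 × 0.153 × 174) = 1.265; exp(−1.265) = 0.2822.
C = 0.002910 × 0.2822 = 0.000821 kg/m³.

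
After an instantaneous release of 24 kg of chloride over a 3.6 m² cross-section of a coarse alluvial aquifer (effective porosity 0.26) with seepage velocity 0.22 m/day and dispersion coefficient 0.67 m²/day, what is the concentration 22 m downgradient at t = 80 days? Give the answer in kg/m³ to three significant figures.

0.903 kg/m³

For an instantaneous plane source, C(x,t) = M/(n_e·A·√(4πDt)) · exp(−(x−vt)²/(4Dt)), with n_e·A the pore (flow) area.
Plume center vt = 0.22 × 80 = 17.6 m, so the well at 22 m is 4.4 m downgradient of the peak.
√(4πDt) = 25.95 m, giving peak height M/(n_e·A·√(4πDt)) = 24/(0.26 × 3.6 × 25.95) = 0.9881 kg/m³.
(x−vt)²/(4Dt) = (4.4)²/(4 × 0.67 × 80) = 0.09030; exp(−0.09030) = 0.9137.
C = 0.9881 × 0.9137 = 0.903 kg/m³.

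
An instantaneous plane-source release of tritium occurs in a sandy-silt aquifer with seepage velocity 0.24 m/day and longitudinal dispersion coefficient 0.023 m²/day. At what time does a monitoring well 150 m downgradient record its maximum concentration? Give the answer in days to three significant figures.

For the 1D instantaneous-source solution, setting ∂C/∂t = 0 at fixed x gives v²t² + 2Dt − x² = 0, so t = (√(D² + v²x²) − D)/v².
√(D² + v²x²) = √(0.023² + 0.24² × 150²) = 36.00; v² = 0.0576.
t = (36.00 − 0.023)/0.0576 = 625 days (vs. the pure-advection estimate x/v = 625 d).

625 days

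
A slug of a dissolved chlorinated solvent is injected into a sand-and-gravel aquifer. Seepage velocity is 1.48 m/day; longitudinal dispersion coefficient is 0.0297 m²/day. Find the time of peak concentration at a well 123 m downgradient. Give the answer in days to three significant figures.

For the 1D instantaneous-source solution, setting ∂C/∂t = 0 at fixed x gives v²t² + 2Dt − x² = 0, so t = (√(D² + v²x²) − D)/v².
√(D² + v²x²) = √(0.0297² + 1.48² × 123²) = 182.0; v² = 2.1904.
t = (182.0 − 0.0297)/2.1904 = 83.1 days (vs. the pure-advection estimate x/v = 83.1 d).

83.1 days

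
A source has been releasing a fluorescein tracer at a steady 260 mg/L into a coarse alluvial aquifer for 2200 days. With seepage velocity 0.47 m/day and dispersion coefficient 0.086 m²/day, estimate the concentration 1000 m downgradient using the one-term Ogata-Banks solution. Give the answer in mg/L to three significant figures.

For a continuous step input, C/C₀ ≈ ½·erfc((x−vt)/(2√(Dt))).
vt = 0.47 × 2200 = 1034 m and 2√(Dt) = 2√(0.086 × 2200) = 27.51 m.
Argument (x−vt)/(2√(Dt)) = (1000 − 1034)/27.51 = -1.236; ½·erfc(-1.236) = 0.9598.
C = 260 × 0.9598 = 250 mg/L.

250 mg/L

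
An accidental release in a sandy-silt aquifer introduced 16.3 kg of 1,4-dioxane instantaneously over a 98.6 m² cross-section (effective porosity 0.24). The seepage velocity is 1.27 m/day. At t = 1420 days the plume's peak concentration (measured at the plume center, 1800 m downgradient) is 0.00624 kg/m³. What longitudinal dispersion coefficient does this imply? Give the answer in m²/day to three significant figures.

At the plume center C_max = M/(n_e·A·√(4πDt)), so D = M²/(4πt·(n_e·A·C_max)²).
n_e·A·C_max = 0.24 × 98.6 × 0.00624 = 0.1477 kg/m.
D = 16.3²/(4π × 1420 × 0.1477²) = 0.683 m²/day.

0.683 m²/day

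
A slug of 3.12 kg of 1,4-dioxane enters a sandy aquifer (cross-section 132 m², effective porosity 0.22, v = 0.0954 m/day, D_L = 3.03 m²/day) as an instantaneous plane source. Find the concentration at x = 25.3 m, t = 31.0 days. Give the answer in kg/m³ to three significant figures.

0.000828 kg/m³

For an instantaneous plane source, C(x,t) = M/(n_e·A·√(4πDt)) · exp(−(x−vt)²/(4Dt)), with n_e·A the pore (flow) area.
Plume center vt = 0.0954 × 31.0 = 2.9574 m, so the well at 25.3 m is 22.3426 m downgradient of the peak.
√(4πDt) = 34.36 m, giving peak height M/(n_e·A·√(4πDt)) = 3.12/(0.22 × 132 × 34.36) = 0.003127 kg/m³.
(x−vt)²/(4Dt) = (22.3426)²/(4 × 3.03 × 31.0) = 1.329; exp(−1.329) = 0.2647.
C = 0.003127 × 0.2647 = 0.000828 kg/m³.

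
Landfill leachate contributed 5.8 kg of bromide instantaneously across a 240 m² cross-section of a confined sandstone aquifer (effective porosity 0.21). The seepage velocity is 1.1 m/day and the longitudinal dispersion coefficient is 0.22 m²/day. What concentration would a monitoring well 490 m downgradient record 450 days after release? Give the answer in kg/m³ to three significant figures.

0.00306 kg/m³

For an instantaneous plane source, C(x,t) = M/(n_e·A·√(4πDt)) · exp(−(x−vt)²/(4Dt)), with n_e·A the pore (flow) area.
Plume center vt = 1.1 × 450 = 495 m, so the well at 490 m is 5 m upgradient of the peak.
√(4πDt) = 35.27 m, giving peak height M/(n_e·A·√(4πDt)) = 5.8/(0.21 × 240 × 35.27) = 0.003263 kg/m³.
(x−vt)²/(4Dt) = (-5)²/(4 × 0.22 × 450) = 0.06313; exp(−0.06313) = 0.9388.
C = 0.003263 × 0.9388 = 0.00306 kg/m³.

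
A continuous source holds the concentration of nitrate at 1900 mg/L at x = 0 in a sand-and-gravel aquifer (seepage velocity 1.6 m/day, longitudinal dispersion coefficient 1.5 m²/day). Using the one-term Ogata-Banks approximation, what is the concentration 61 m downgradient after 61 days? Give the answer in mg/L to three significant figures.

1890 mg/L

For a continuous step input, C/C₀ ≈ ½·erfc((x−vt)/(2√(Dt))).
vt = 1.6 × 61 = 97.6 m and 2√(Dt) = 2√(1.5 × 61) = 19.13 m.
Argument (x−vt)/(2√(Dt)) = (61 − 97.6)/19.13 = -1.913; ½·erfc(-1.913) = 0.9966.
C = 1900 × 0.9966 = 1890 mg/L.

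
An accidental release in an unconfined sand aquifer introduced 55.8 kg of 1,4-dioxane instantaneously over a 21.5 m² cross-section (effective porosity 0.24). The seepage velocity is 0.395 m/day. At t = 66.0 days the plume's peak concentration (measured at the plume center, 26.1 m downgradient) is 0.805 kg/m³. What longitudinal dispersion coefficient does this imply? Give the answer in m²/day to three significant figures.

0.218 m²/day

At the plume center C_max = M/(n_e·A·√(4πDt)), so D = M²/(4πt·(n_e·A·C_max)²).
n_e·A·C_max = 0.24 × 21.5 × 0.805 = 4.154 kg/m.
D = 55.8²/(4π × 66.0 × 4.154²) = 0.218 m²/day.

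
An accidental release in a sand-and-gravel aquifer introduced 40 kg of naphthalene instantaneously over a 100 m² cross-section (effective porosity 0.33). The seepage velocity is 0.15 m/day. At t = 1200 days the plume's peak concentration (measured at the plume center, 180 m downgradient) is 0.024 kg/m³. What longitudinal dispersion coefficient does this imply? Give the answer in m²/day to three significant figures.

0.169 m²/day

At the plume center C_max = M/(n_e·A·√(4πDt)), so D = M²/(4πt·(n_e·A·C_max)²).
n_e·A·C_max = 0.33 × 100 × 0.024 = 0.7920 kg/m.
D = 40²/(4π × 1200 × 0.7920²) = 0.169 m²/day.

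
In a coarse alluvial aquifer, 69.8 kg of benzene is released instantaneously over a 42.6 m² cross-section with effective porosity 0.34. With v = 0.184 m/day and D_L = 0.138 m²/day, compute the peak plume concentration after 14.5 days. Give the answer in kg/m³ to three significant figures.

The peak of an instantaneous 1D plume sits at x = vt; there the Gaussian factor is 1 and C_max = M/(n_e·A·√(4πDt)), where n_e·A is the pore area the mass is dissolved in.
√(4πDt) = √(4π × 0.138 × 14.5) = 5.015 m, so C_max = 69.8/(0.34 × 42.6 × 5.015) = 0.961 kg/m³.

0.961 kg/m³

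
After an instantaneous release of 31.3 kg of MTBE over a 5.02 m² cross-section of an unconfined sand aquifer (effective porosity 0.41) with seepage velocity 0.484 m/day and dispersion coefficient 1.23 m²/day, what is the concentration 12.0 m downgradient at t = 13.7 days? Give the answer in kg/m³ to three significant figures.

For an instantaneous plane source, C(x,t) = M/(n_e·A·√(4πDt)) · exp(−(x−vt)²/(4Dt)), with n_e·A the pore (flow) area.
Plume center vt = 0.484 × 13.7 = 6.6308 m, so the well at 12.0 m is 5.3692 m downgradient of the peak.
√(4πDt) = 14.55 m, giving peak height M/(n_e·A·√(4πDt)) = 31.3/(0.41 × 5.02 × 14.55) = 1.045 kg/m³.
(x−vt)²/(4Dt) = (5.3692)²/(4 × 1.23 × 13.7) = 0.4277; exp(−0.4277) = 0.6520.
C = 1.045 × 0.6520 = 0.681 kg/m³.

0.681 kg/m³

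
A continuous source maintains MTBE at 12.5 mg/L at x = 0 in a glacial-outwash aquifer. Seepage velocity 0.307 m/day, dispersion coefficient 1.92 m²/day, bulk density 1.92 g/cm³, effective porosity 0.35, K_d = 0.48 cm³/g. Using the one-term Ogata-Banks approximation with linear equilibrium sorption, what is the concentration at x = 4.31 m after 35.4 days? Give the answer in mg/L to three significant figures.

5.18 mg/L

Retardation factor R = 1 + ρ_b·K_d/n = 1 + 1.92 × 0.48/0.35 = 3.633.
Sorption retards both mechanisms: v_R = v/R = 0.08450 m/day, D_R = D/R = 0.5285 m²/day.
v_R·t = 0.08450 × 35.4 = 2.9913 m; 2√(D_R t) = 8.651 m; argument = (4.31 − 2.9913)/8.651 = 0.1524.
C = C₀ × ½·erfc(0.1524) = 12.5 × 0.4147 = 5.18 mg/L.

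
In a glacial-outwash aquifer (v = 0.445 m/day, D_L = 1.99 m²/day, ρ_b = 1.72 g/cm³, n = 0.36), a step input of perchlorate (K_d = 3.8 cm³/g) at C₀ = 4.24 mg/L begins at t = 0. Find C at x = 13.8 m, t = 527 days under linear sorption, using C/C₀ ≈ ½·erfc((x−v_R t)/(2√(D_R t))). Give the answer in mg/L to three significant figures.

1.87 mg/L

Retardation factor R = 1 + ρ_b·K_d/n = 1 + 1.72 × 3.8/0.36 = 19.16.
Sorption retards both mechanisms: v_R = v/R = 0.02323 m/day, D_R = D/R = 0.1039 m²/day.
v_R·t = 0.02323 × 527 = 12.24221 m; 2√(D_R t) = 14.80 m; argument = (13.8 − 12.24221)/14.80 = 0.1053.
C = C₀ × ½·erfc(0.1053) = 4.24 × 0.4408 = 1.87 mg/L.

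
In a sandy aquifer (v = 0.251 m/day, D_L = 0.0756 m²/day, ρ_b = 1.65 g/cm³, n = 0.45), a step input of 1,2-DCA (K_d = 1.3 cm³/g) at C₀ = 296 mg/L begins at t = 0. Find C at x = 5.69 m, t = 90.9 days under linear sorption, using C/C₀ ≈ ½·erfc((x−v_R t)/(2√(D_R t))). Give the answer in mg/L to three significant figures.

Retardation factor R = 1 + ρ_b·K_d/n = 1 + 1.65 × 1.3/0.45 = 5.767.
Sorption retards both mechanisms: v_R = v/R = 0.04352 m/day, D_R = D/R = 0.01311 m²/day.
v_R·t = 0.04352 × 90.9 = 3.955968 m; 2√(D_R t) = 2.183 m; argument = (5.69 − 3.955968)/2.183 = 0.7943.
C = C₀ × ½·erfc(0.7943) = 296 × 0.1307 = 38.7 mg/L.

38.7 mg/L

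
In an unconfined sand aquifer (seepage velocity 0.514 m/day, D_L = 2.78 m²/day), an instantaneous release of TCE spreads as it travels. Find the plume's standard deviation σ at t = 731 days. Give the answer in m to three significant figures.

Dispersive spreading gives a Gaussian with σ² = 2Dt; advection only shifts the center.
σ = √(2 × 2.78 × 731) = 63.8 m.

63.8 m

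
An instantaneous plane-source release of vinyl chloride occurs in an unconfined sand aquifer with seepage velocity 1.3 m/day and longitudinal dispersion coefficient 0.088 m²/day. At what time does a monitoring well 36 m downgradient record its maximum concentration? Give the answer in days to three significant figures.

For the 1D instantaneous-source solution, setting ∂C/∂t = 0 at fixed x gives v²t² + 2Dt − x² = 0, so t = (√(D² + v²x²) − D)/v².
√(D² + v²x²) = √(0.088² + 1.3² × 36²) = 46.80; v² = 1.69.
t = (46.80 − 0.088)/1.69 = 27.6 days (vs. the pure-advection estimate x/v = 27.7 d).

27.6 days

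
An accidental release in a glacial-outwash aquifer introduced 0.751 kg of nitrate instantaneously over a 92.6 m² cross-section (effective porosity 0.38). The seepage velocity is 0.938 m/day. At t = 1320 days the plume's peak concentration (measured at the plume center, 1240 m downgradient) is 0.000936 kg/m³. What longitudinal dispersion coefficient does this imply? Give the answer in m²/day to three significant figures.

0.0313 m²/day

At the plume center C_max = M/(n_e·A·√(4πDt)), so D = M²/(4πt·(n_e·A·C_max)²).
n_e·A·C_max = 0.38 × 92.6 × 0.000936 = 0.03294 kg/m.
D = 0.751²/(4π × 1320 × 0.03294²) = 0.0313 m²/day.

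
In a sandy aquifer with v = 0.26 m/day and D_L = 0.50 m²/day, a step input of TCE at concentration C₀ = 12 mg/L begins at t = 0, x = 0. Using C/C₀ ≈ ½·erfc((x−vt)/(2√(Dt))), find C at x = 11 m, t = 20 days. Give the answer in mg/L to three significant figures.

1.17 mg/L

For a continuous step input, C/C₀ ≈ ½·erfc((x−vt)/(2√(Dt))).
vt = 0.26 × 20 = 5.2 m and 2√(Dt) = 2√(0.50 × 20) = 6.325 m.
Argument (x−vt)/(2√(Dt)) = (11 − 5.2)/6.325 = 0.9170; ½·erfc(0.9170) = 0.09734.
C = 12 × 0.09734 = 1.17 mg/L.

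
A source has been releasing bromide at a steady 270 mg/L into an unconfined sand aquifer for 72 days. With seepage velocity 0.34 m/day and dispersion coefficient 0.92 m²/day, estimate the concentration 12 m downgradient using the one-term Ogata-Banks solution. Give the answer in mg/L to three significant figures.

For a continuous step input, C/C₀ ≈ ½·erfc((x−vt)/(2√(Dt))).
vt = 0.34 × 72 = 24.48 m and 2√(Dt) = 2√(0.92 × 72) = 16.28 m.
Argument (x−vt)/(2√(Dt)) = (12 − 24.48)/16.28 = -0.7666; ½·erfc(-0.7666) = 0.8608.
C = 270 × 0.8608 = 232 mg/L.

232 mg/L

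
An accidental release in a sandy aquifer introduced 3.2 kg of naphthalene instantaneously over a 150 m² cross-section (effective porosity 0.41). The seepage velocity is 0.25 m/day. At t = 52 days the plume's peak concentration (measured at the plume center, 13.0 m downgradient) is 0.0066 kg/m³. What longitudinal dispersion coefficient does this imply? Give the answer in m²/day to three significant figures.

0.0951 m²/day

At the plume center C_max = M/(n_e·A·√(4πDt)), so D = M²/(4πt·(n_e·A·C_max)²).
n_e·A·C_max = 0.41 × 150 × 0.0066 = 0.4059 kg/m.
D = 3.2²/(4π × 52 × 0.4059²) = 0.0951 m²/day.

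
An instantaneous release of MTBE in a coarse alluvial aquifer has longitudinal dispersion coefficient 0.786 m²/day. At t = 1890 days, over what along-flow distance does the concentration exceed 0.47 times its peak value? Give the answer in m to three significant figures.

The plume is Gaussian with σ = √(2Dt) = √(2 × 0.786 × 1890) = 54.51 m.
C/C_peak = exp(−Δx²/(2σ²)) = 0.47 ⇒ Δx = σ·√(−2 ln 0.47) = 54.51 × 1.229 = 66.99 m.
Width = 2Δx = 134 m.

134 m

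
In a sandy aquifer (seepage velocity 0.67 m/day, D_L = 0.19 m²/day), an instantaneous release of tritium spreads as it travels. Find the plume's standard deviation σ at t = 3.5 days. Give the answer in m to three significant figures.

Dispersive spreading gives a Gaussian with σ² = 2Dt; advection only shifts the center.
σ = √(2 × 0.19 × 3.5) = 1.15 m.

1.15 m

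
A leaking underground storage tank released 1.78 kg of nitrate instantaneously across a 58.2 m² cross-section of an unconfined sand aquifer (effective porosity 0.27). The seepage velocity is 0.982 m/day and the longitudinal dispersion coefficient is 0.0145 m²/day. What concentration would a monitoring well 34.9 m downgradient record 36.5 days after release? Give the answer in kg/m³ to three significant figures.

0.0289 kg/m³

For an instantaneous plane source, C(x,t) = M/(n_e·A·√(4πDt)) · exp(−(x−vt)²/(4Dt)), with n_e·A the pore (flow) area.
Plume center vt = 0.982 × 36.5 = 35.843 m, so the well at 34.9 m is 0.943 m upgradient of the peak.
√(4πDt) = 2.579 m, giving peak height M/(n_e·A·√(4πDt)) = 1.78/(0.27 × 58.2 × 2.579) = 0.04392 kg/m³.
(x−vt)²/(4Dt) = (-0.943)²/(4 × 0.0145 × 36.5) = 0.4201; exp(−0.4201) = 0.6570.
C = 0.04392 × 0.6570 = 0.0289 kg/m³.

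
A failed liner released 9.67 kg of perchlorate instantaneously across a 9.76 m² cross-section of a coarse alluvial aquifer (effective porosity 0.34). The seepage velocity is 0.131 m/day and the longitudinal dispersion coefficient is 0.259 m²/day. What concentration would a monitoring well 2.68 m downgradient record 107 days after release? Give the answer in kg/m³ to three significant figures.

0.0490 kg/m³

For an instantaneous plane source, C(x,t) = M/(n_e·A·√(4πDt)) · exp(−(x−vt)²/(4Dt)), with n_e·A the pore (flow) area.
Plume center vt = 0.131 × 107 = 14.017 m, so the well at 2.68 m is 11.337 m upgradient of the peak.
√(4πDt) = 18.66 m, giving peak height M/(n_e·A·√(4πDt)) = 9.67/(0.34 × 9.76 × 18.66) = 0.1562 kg/m³.
(x−vt)²/(4Dt) = (-11.337)²/(4 × 0.259 × 107) = 1.159; exp(−1.159) = 0.3138.
C = 0.1562 × 0.3138 = 0.0490 kg/m³.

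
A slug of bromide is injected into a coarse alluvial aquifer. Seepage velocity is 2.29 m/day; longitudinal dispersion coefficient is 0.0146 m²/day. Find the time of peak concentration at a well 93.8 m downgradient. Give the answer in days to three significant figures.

41.0 days

For the 1D instantaneous-source solution, setting ∂C/∂t = 0 at fixed x gives v²t² + 2Dt − x² = 0, so t = (√(D² + v²x²) − D)/v².
√(D² + v²x²) = √(0.0146² + 2.29² × 93.8²) = 214.8; v² = 5.2441.
t = (214.8 − 0.0146)/5.2441 = 41.0 days (vs. the pure-advection estimate x/v = 41.0 d).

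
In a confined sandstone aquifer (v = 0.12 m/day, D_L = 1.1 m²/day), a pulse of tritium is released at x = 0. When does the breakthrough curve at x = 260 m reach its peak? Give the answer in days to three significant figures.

For the 1D instantaneous-source solution, setting ∂C/∂t = 0 at fixed x gives v²t² + 2Dt − x² = 0, so t = (√(D² + v²x²) − D)/v².
√(D² + v²x²) = √(1.1² + 0.12² × 260²) = 31.22; v² = 0.0144.
t = (31.22 − 1.1)/0.0144 = 2090 days (vs. the pure-advection estimate x/v = 2170 d).

2090 days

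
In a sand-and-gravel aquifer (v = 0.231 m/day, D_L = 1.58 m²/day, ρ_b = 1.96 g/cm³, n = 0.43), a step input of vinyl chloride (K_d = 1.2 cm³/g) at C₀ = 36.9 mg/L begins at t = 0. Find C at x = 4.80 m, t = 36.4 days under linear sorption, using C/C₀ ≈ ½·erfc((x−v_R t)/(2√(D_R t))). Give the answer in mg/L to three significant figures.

7.50 mg/L

Retardation factor R = 1 + ρ_b·K_d/n = 1 + 1.96 × 1.2/0.43 = 6.470.
Sorption retards both mechanisms: v_R = v/R = 0.03570 m/day, D_R = D/R = 0.2442 m²/day.
v_R·t = 0.03570 × 36.4 = 1.29948 m; 2√(D_R t) = 5.963 m; argument = (4.80 − 1.29948)/5.963 = 0.5870.
C = C₀ × ½·erfc(0.5870) = 36.9 × 0.2032 = 7.50 mg/L.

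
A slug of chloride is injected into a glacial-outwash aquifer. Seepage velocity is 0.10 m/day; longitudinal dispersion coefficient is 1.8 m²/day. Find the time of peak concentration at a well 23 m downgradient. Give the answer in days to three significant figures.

For the 1D instantaneous-source solution, setting ∂C/∂t = 0 at fixed x gives v²t² + 2Dt − x² = 0, so t = (√(D² + v²x²) − D)/v².
√(D² + v²x²) = √(1.8² + 0.10² × 23²) = 2.921; v² = 0.01.
t = (2.921 − 1.8)/0.01 = 112 days (vs. the pure-advection estimate x/v = 230 d).

112 days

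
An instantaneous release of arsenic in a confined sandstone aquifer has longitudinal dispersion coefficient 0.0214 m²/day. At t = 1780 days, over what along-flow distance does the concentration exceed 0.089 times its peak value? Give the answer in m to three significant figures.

The plume is Gaussian with σ = √(2Dt) = √(2 × 0.0214 × 1780) = 8.728 m.
C/C_peak = exp(−Δx²/(2σ²)) = 0.089 ⇒ Δx = σ·√(−2 ln 0.089) = 8.728 × 2.200 = 19.20 m.
Width = 2Δx = 38.4 m.

38.4 m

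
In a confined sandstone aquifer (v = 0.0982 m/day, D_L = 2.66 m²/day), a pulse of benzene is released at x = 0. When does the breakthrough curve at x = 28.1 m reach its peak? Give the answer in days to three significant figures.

122 days

For the 1D instantaneous-source solution, setting ∂C/∂t = 0 at fixed x gives v²t² + 2Dt − x² = 0, so t = (√(D² + v²x²) − D)/v².
√(D² + v²x²) = √(2.66² + 0.0982² × 28.1²) = 3.833; v² = 0.00964324.
t = (3.833 − 2.66)/0.00964324 = 122 days (vs. the pure-advection estimate x/v = 286 d).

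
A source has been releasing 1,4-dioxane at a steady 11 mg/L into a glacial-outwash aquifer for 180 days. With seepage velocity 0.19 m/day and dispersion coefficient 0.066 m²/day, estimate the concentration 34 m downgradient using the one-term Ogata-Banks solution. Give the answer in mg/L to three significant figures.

5.68 mg/L

For a continuous step input, C/C₀ ≈ ½·erfc((x−vt)/(2√(Dt))).
vt = 0.19 × 180 = 34.2 m and 2√(Dt) = 2√(0.066 × 180) = 6.893 m.
Argument (x−vt)/(2√(Dt)) = (34 − 34.2)/6.893 = -0.02901; ½·erfc(-0.02901) = 0.5164.
C = 11 × 0.5164 = 5.68 mg/L.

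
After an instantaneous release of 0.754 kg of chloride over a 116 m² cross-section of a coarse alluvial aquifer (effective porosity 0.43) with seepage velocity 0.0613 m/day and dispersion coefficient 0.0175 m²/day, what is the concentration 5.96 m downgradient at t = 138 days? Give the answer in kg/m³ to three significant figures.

For an instantaneous plane source, C(x,t) = M/(n_e·A·√(4πDt)) · exp(−(x−vt)²/(4Dt)), with n_e·A the pore (flow) area.
Plume center vt = 0.0613 × 138 = 8.4594 m, so the well at 5.96 m is 2.4994 m upgradient of the peak.
√(4πDt) = 5.509 m, giving peak height M/(n_e·A·√(4πDt)) = 0.754/(0.43 × 116 × 5.509) = 0.002744 kg/m³.
(x−vt)²/(4Dt) = (-2.4994)²/(4 × 0.0175 × 138) = 0.6467; exp(−0.6467) = 0.5238.
C = 0.002744 × 0.5238 = 0.00144 kg/m³.

0.00144 kg/m³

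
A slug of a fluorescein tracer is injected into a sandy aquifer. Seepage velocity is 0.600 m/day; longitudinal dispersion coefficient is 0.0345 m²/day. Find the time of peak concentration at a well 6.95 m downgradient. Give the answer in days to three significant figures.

For the 1D instantaneous-source solution, setting ∂C/∂t = 0 at fixed x gives v²t² + 2Dt − x² = 0, so t = (√(D² + v²x²) − D)/v².
√(D² + v²x²) = √(0.0345² + 0.600² × 6.95²) = 4.170; v² = 0.36.
t = (4.170 − 0.0345)/0.36 = 11.5 days (vs. the pure-advection estimate x/v = 11.6 d).

11.5 days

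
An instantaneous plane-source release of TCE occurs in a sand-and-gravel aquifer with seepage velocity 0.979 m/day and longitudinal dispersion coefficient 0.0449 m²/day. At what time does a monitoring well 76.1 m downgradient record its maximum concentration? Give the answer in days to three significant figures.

77.7 days

For the 1D instantaneous-source solution, setting ∂C/∂t = 0 at fixed x gives v²t² + 2Dt − x² = 0, so t = (√(D² + v²x²) − D)/v².
√(D² + v²x²) = √(0.0449² + 0.979² × 76.1²) = 74.50; v² = 0.958441.
t = (74.50 − 0.0449)/0.958441 = 77.7 days (vs. the pure-advection estimate x/v = 77.7 d).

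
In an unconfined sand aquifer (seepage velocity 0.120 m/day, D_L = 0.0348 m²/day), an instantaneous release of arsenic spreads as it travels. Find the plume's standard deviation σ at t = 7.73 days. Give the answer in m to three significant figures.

0.733 m

Dispersive spreading gives a Gaussian with σ² = 2Dt; advection only shifts the center.
σ = √(2 × 0.0348 × 7.73) = 0.733 m.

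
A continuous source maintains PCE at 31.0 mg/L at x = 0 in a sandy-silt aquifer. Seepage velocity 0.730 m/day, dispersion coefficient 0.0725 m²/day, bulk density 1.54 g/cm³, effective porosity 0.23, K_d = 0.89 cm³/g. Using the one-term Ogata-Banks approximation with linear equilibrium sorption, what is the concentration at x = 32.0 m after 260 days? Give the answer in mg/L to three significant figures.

Retardation factor R = 1 + ρ_b·K_d/n = 1 + 1.54 × 0.89/0.23 = 6.959.
Sorption retards both mechanisms: v_R = v/R = 0.1049 m/day, D_R = D/R = 0.01042 m²/day.
v_R·t = 0.1049 × 260 = 27.274 m; 2√(D_R t) = 3.292 m; argument = (32.0 − 27.274)/3.292 = 1.436.
C = C₀ × ½·erfc(1.436) = 31.0 × 0.02114 = 0.655 mg/L.

0.655 mg/L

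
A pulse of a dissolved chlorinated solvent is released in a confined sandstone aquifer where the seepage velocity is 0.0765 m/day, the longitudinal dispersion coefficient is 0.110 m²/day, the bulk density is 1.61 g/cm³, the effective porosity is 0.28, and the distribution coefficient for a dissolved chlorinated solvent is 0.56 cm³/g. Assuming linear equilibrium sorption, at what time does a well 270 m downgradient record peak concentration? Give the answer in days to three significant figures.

Retardation factor R = 1 + ρ_b·K_d/n = 1 + 1.61 × 0.56/0.28 = 4.220.
Sorption retards both mechanisms: v_R = v/R = 0.01813 m/day, D_R = D/R = 0.02607 m²/day.
Peak time from v_R²t² + 2D_R t − x² = 0: t = (√(D_R² + v_R²x²) − D_R)/v_R².
√(D_R² + v_R²x²) = √(0.02607² + 0.01813² × 270²) = 4.895; v_R² = 0.0003287.
t = (4.895 − 0.02607)/0.0003287 = 14800 days.

14800 days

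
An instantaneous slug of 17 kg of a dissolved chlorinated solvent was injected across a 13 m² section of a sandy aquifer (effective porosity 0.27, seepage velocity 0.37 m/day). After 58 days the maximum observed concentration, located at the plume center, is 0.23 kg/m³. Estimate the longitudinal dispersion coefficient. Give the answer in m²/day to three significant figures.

0.608 m²/day

At the plume center C_max = M/(n_e·A·√(4πDt)), so D = M²/(4πt·(n_e·A·C_max)²).
n_e·A·C_max = 0.27 × 13 × 0.23 = 0.8073 kg/m.
D = 17²/(4π × 58 × 0.8073²) = 0.608 m²/day.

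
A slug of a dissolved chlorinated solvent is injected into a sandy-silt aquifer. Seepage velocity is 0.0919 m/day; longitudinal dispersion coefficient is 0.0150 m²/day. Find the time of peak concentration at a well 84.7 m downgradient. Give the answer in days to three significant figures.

For the 1D instantaneous-source solution, setting ∂C/∂t = 0 at fixed x gives v²t² + 2Dt − x² = 0, so t = (√(D² + v²x²) − D)/v².
√(D² + v²x²) = √(0.0150² + 0.0919² × 84.7²) = 7.784; v² = 0.00844561.
t = (7.784 − 0.0150)/0.00844561 = 920 days (vs. the pure-advection estimate x/v = 922 d).

920 days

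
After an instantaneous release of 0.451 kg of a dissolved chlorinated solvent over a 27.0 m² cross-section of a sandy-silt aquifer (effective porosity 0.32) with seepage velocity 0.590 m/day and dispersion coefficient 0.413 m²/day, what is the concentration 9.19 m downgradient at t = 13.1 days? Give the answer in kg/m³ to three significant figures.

For an instantaneous plane source, C(x,t) = M/(n_e·A·√(4πDt)) · exp(−(x−vt)²/(4Dt)), with n_e·A the pore (flow) area.
Plume center vt = 0.590 × 13.1 = 7.729 m, so the well at 9.19 m is 1.461 m downgradient of the peak.
√(4πDt) = 8.245 m, giving peak height M/(n_e·A·√(4πDt)) = 0.451/(0.32 × 27.0 × 8.245) = 0.006331 kg/m³.
(x−vt)²/(4Dt) = (1.461)²/(4 × 0.413 × 13.1) = 0.09863; exp(−0.09863) = 0.9061.
C = 0.006331 × 0.9061 = 0.00574 kg/m³.

0.00574 kg/m³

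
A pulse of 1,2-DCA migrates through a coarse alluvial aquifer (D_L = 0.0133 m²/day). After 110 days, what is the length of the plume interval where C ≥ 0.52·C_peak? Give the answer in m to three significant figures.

The plume is Gaussian with σ = √(2Dt) = √(2 × 0.0133 × 110) = 1.711 m.
C/C_peak = exp(−Δx²/(2σ²)) = 0.52 ⇒ Δx = σ·√(−2 ln 0.52) = 1.711 × 1.144 = 1.957 m.
Width = 2Δx = 3.91 m.

3.91 m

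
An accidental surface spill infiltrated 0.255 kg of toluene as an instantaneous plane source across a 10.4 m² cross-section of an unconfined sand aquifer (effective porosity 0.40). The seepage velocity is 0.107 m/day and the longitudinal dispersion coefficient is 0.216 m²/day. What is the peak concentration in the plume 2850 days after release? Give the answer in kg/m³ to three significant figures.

The peak of an instantaneous 1D plume sits at x = vt; there the Gaussian factor is 1 and C_max = M/(n_e·A·√(4πDt)), where n_e·A is the pore area the mass is dissolved in.
√(4πDt) = √(4π × 0.216 × 2850) = 87.95 m, so C_max = 0.255/(0.40 × 10.4 × 87.95) = 0.000697 kg/m³.

0.000697 kg/m³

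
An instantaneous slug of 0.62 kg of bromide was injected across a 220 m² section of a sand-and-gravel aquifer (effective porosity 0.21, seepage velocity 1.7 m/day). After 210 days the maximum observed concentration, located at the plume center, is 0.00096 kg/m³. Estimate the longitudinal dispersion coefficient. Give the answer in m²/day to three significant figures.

0.0741 m²/day

At the plume center C_max = M/(n_e·A·√(4πDt)), so D = M²/(4πt·(n_e·A·C_max)²).
n_e·A·C_max = 0.21 × 220 × 0.00096 = 0.04435 kg/m.
D = 0.62²/(4π × 210 × 0.04435²) = 0.0741 m²/day.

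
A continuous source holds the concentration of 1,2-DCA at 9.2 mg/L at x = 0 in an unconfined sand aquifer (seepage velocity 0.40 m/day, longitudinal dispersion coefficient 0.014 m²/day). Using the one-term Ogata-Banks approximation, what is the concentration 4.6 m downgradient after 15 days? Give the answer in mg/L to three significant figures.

9.06 mg/L

For a continuous step input, C/C₀ ≈ ½·erfc((x−vt)/(2√(Dt))).
vt = 0.40 × 15 = 6 m and 2√(Dt) = 2√(0.014 × 15) = 0.9165 m.
Argument (x−vt)/(2√(Dt)) = (4.6 − 6)/0.9165 = -1.528; ½·erfc(-1.528) = 0.9846.
C = 9.2 × 0.9846 = 9.06 mg/L.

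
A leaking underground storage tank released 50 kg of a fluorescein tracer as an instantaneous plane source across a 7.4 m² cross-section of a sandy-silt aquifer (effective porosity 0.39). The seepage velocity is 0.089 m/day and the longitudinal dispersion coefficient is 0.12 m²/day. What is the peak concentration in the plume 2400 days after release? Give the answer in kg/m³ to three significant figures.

The peak of an instantaneous 1D plume sits at x = vt; there the Gaussian factor is 1 and C_max = M/(n_e·A·√(4πDt)), where n_e·A is the pore area the mass is dissolved in.
√(4πDt) = √(4π × 0.12 × 2400) = 60.16 m, so C_max = 50/(0.39 × 7.4 × 60.16) = 0.288 kg/m³.

0.288 kg/m³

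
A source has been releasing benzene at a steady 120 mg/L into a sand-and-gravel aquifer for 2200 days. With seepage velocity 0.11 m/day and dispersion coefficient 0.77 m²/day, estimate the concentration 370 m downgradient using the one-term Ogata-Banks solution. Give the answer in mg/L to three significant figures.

1.67 mg/L

For a continuous step input, C/C₀ ≈ ½·erfc((x−vt)/(2√(Dt))).
vt = 0.11 × 2200 = 242 m and 2√(Dt) = 2√(0.77 × 2200) = 82.32 m.
Argument (x−vt)/(2√(Dt)) = (370 − 242)/82.32 = 1.555; ½·erfc(1.555) = 0.01394.
C = 120 × 0.01394 = 1.67 mg/L.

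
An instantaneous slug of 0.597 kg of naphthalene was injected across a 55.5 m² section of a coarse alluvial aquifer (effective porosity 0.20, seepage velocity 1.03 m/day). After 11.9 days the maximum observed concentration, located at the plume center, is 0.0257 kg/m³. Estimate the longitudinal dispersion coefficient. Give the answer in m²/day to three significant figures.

At the plume center C_max = M/(n_e·A·√(4πDt)), so D = M²/(4πt·(n_e·A·C_max)²).
n_e·A·C_max = 0.20 × 55.5 × 0.0257 = 0.2853 kg/m.
D = 0.597²/(4π × 11.9 × 0.2853²) = 0.0293 m²/day.

0.0293 m²/day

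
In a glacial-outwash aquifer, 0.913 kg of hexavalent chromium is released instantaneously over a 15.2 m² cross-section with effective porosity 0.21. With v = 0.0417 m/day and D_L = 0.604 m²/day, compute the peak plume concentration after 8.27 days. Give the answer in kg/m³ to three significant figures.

The peak of an instantaneous 1D plume sits at x = vt; there the Gaussian factor is 1 and C_max = M/(n_e·A·√(4πDt)), where n_e·A is the pore area the mass is dissolved in.
√(4πDt) = √(4π × 0.604 × 8.27) = 7.923 m, so C_max = 0.913/(0.21 × 15.2 × 7.923) = 0.0361 kg/m³.

0.0361 kg/m³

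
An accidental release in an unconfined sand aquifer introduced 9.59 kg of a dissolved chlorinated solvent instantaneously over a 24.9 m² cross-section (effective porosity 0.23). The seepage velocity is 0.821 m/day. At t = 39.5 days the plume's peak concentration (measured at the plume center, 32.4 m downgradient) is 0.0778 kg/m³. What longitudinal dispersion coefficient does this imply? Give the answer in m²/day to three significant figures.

At the plume center C_max = M/(n_e·A·√(4πDt)), so D = M²/(4πt·(n_e·A·C_max)²).
n_e·A·C_max = 0.23 × 24.9 × 0.0778 = 0.4456 kg/m.
D = 9.59²/(4π × 39.5 × 0.4456²) = 0.933 m²/day.

0.933 m²/day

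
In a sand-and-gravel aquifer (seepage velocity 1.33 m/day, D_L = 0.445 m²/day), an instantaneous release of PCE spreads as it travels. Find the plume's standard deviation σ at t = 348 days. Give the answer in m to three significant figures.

17.6 m

Dispersive spreading gives a Gaussian with σ² = 2Dt; advection only shifts the center.
σ = √(2 × 0.445 × 348) = 17.6 m.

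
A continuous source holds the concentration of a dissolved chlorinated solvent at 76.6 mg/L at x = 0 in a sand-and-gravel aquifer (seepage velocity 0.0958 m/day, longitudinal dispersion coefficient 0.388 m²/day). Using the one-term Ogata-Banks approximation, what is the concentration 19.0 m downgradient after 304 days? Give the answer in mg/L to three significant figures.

For a continuous step input, C/C₀ ≈ ½·erfc((x−vt)/(2√(Dt))).
vt = 0.0958 × 304 = 29.1232 m and 2√(Dt) = 2√(0.388 × 304) = 21.72 m.
Argument (x−vt)/(2√(Dt)) = (19.0 − 29.1232)/21.72 = -0.4661; ½·erfc(-0.4661) = 0.7451.
C = 76.6 × 0.7451 = 57.1 mg/L.

57.1 mg/L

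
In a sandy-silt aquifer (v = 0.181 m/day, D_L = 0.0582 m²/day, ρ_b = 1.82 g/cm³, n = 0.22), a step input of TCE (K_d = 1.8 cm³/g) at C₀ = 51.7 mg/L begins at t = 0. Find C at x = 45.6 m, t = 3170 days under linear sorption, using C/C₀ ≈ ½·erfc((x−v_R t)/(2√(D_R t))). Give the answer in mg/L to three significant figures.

Retardation factor R = 1 + ρ_b·K_d/n = 1 + 1.82 × 1.8/0.22 = 15.89.
Sorption retards both mechanisms: v_R = v/R = 0.01139 m/day, D_R = D/R = 0.003663 m²/day.
v_R·t = 0.01139 × 3170 = 36.1063 m; 2√(D_R t) = 6.815 m; argument = (45.6 − 36.1063)/6.815 = 1.393.
C = C₀ × ½·erfc(1.393) = 51.7 × 0.02442 = 1.26 mg/L.

1.26 mg/L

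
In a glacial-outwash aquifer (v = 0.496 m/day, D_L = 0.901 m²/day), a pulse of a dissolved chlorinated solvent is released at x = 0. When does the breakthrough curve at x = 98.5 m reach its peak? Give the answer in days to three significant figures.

195 days

For the 1D instantaneous-source solution, setting ∂C/∂t = 0 at fixed x gives v²t² + 2Dt − x² = 0, so t = (√(D² + v²x²) − D)/v².
√(D² + v²x²) = √(0.901² + 0.496² × 98.5²) = 48.86; v² = 0.246016.
t = (48.86 − 0.901)/0.246016 = 195 days (vs. the pure-advection estimate x/v = 199 d).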